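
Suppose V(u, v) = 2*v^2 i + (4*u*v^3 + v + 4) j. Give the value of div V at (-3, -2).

∂V₁/∂u = 0
∂V₂/∂v = 12*u*v^2 + 1
∇·V = 12*u*v^2 + 1
At (-3, -2): -143.

-143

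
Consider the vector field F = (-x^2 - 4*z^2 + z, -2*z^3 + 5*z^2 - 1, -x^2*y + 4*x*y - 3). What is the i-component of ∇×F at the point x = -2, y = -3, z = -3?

72

(∇×F)_1 = ∂F₃/∂y − ∂F₂/∂z
= -x^2 + 4*x − (-6*z^2 + 10*z)
= -x^2 + 4*x + 6*z^2 - 10*z
At (-2, -3, -3): 72.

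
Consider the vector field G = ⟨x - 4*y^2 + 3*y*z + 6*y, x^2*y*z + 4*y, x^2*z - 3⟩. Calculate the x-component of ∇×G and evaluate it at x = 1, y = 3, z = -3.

-3

(∇×G)_1 = ∂G₃/∂y − ∂G₂/∂z
= 0 − (x^2*y)
= -x^2*y
At (1, 3, -3): -3.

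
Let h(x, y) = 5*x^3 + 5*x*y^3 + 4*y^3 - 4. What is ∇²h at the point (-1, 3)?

∂²h/∂x² = 30*x
∂²h/∂y² = 6*y*(5*x + 4)
∇²h = 30*x*y + 30*x + 24*y
At (-1, 3): -48.

-48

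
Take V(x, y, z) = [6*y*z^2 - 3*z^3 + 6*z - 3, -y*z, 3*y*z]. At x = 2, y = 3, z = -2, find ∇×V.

(-3, -102, -24)

(∇×V)₁ = ∂V₃/∂y − ∂V₂/∂z = y + 3*z
(∇×V)₂ = ∂V₁/∂z − ∂V₃/∂x = 12*y*z - 9*z^2 + 6
(∇×V)₃ = ∂V₂/∂x − ∂V₁/∂y = -6*z^2
∇×V = (y + 3*z, 12*y*z - 9*z^2 + 6, -6*z^2)
At (2, 3, -2): (-3, -102, -24).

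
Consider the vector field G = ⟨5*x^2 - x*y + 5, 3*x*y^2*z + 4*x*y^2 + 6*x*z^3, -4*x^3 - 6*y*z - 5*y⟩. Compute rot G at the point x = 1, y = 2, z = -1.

(∇×G)₁ = ∂G₃/∂y − ∂G₂/∂z = -3*x*y^2 - 18*x*z^2 - 6*z - 5
(∇×G)₂ = ∂G₁/∂z − ∂G₃/∂x = 12*x^2
(∇×G)₃ = ∂G₂/∂x − ∂G₁/∂y = x + 3*y^2*z + 4*y^2 + 6*z^3
∇×G = (-3*x*y^2 - 18*x*z^2 - 6*z - 5, 12*x^2, x + 3*y^2*z + 4*y^2 + 6*z^3)
At (1, 2, -1): (-29, 12, -1).

(-29, 12, -1)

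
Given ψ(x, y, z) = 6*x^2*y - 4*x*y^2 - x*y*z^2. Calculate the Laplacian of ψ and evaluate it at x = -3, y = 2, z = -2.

∂²ψ/∂x² = 12*y
∂²ψ/∂y² = -8*x
∂²ψ/∂z² = -2*x*y
∇²ψ = -2*x*y - 8*x + 12*y
At (-3, 2, -2): 60.

60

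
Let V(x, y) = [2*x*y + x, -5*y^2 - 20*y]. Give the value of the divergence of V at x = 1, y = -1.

∂V₁/∂x = 2*y + 1
∂V₂/∂y = -10*y - 20
∇·V = -8*y - 19
At (1, -1): -11.

-11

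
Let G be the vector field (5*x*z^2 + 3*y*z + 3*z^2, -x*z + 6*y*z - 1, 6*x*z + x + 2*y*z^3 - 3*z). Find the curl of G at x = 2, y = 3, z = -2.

(∇×G)₁ = ∂G₃/∂y − ∂G₂/∂z = x - 6*y + 2*z^3
(∇×G)₂ = ∂G₁/∂z − ∂G₃/∂x = 10*x*z + 3*y - 1
(∇×G)₃ = ∂G₂/∂x − ∂G₁/∂y = -4*z
∇×G = (x - 6*y + 2*z^3, 10*x*z + 3*y - 1, -4*z)
At (2, 3, -2): (-32, -32, 8).

(-32, -32, 8)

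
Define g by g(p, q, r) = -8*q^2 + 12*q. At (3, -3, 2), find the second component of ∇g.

(∇g)_2 = ∂g/∂q = -16*q + 12
At (3, -3, 2): 60.

60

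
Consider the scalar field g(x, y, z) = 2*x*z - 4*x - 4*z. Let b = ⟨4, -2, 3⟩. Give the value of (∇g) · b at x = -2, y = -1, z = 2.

-24

∂g/∂x = 2*z - 4
∂g/∂y = 0
∂g/∂z = 2*x - 4
∇g at (-2, -1, 2) = (0, 0, -8)
∇g · b = (0)(4) + (0)(-2) + (-8)(3) = -24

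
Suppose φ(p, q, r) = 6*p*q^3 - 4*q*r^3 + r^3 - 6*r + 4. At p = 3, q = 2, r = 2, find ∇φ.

(48, 184, -90)

∂φ/∂p = 6*q^3
∂φ/∂q = 18*p*q^2 - 4*r^3
∂φ/∂r = -12*q*r^2 + 3*r^2 - 6
∇φ = (6*q^3, 18*p*q^2 - 4*r^3, -12*q*r^2 + 3*r^2 - 6)
At (3, 2, 2): (48, 184, -90).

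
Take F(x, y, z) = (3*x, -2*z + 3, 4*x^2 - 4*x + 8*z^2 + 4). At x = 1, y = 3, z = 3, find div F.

51

∂F₁/∂x = 3
∂F₂/∂y = 0
∂F₃/∂z = 16*z
∇·F = 16*z + 3
At (1, 3, 3): 51.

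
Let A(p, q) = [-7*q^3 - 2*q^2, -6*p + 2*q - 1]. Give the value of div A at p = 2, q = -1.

∂A₁/∂p = 0
∂A₂/∂q = 2
∇·A = 2
At (2, -1): 2.

2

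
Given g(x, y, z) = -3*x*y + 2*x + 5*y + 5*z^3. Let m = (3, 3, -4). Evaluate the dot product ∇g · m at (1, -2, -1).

∂g/∂x = -3*y + 2
∂g/∂y = -3*x + 5
∂g/∂z = 15*z^2
∇g at (1, -2, -1) = (8, 2, 15)
∇g · m = (8)(3) + (2)(3) + (15)(-4) = -30

-30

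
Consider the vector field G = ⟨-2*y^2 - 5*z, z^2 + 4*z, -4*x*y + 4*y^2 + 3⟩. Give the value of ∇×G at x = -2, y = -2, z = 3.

(∇×G)₁ = ∂G₃/∂y − ∂G₂/∂z = -4*x + 8*y - 2*z - 4
(∇×G)₂ = ∂G₁/∂z − ∂G₃/∂x = 4*y - 5
(∇×G)₃ = ∂G₂/∂x − ∂G₁/∂y = 4*y
∇×G = (-4*x + 8*y - 2*z - 4, 4*y - 5, 4*y)
At (-2, -2, 3): (-18, -13, -8).

(-18, -13, -8)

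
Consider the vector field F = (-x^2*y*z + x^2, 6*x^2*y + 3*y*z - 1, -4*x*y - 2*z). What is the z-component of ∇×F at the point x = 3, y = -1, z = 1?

(∇×F)_3 = ∂F₂/∂x − ∂F₁/∂y
= 12*x*y − (-x^2*z)
= x^2*z + 12*x*y
At (3, -1, 1): -27.

-27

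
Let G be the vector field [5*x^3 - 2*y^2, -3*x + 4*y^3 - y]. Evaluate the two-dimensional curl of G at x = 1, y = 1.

∂G₂/∂x = -3
∂G₁/∂y = -4*y
Scalar curl = 4*y - 3
At (1, 1): 1.

1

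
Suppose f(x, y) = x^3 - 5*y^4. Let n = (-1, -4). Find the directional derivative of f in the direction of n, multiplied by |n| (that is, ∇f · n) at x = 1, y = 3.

∂f/∂x = 3*x^2
∂f/∂y = -20*y^3
∇f at (1, 3) = (3, -540)
∇f · n = (3)(-1) + (-540)(-4) = 2157

2157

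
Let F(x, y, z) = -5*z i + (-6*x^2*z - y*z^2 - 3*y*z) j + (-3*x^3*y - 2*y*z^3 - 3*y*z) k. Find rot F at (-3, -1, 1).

(∇×F)₁ = ∂F₃/∂y − ∂F₂/∂z = -3*x^3 + 6*x^2 + 2*y*z + 3*y - 2*z^3 - 3*z
(∇×F)₂ = ∂F₁/∂z − ∂F₃/∂x = 9*x^2*y - 5
(∇×F)₃ = ∂F₂/∂x − ∂F₁/∂y = -12*x*z
∇×F = (-3*x^3 + 6*x^2 + 2*y*z + 3*y - 2*z^3 - 3*z, 9*x^2*y - 5, -12*x*z)
At (-3, -1, 1): (125, -86, 36).

(125, -86, 36)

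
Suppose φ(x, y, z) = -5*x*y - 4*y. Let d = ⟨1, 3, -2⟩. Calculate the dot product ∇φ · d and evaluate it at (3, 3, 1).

∂φ/∂x = -5*y
∂φ/∂y = -5*x - 4
∂φ/∂z = 0
∇φ at (3, 3, 1) = (-15, -19, 0)
∇φ · d = (-15)(1) + (-19)(3) + (0)(-2) = -72

-72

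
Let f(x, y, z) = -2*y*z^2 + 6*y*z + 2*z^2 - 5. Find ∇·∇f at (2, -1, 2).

8

∂²f/∂x² = 0
∂²f/∂y² = 0
∂²f/∂z² = 4*(-y + 1)
∇²f = -4*y + 4
At (2, -1, 2): 8.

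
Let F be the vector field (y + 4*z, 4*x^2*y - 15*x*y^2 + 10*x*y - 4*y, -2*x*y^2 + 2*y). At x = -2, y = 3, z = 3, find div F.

172

∂F₁/∂x = 0
∂F₂/∂y = 4*x^2 - 30*x*y + 10*x - 4
∂F₃/∂z = 0
∇·F = 4*x^2 - 30*x*y + 10*x - 4
At (-2, 3, 3): 172.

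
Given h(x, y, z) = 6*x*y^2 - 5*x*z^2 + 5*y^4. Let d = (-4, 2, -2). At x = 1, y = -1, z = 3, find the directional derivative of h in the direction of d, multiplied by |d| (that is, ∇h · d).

∂h/∂x = 6*y^2 - 5*z^2
∂h/∂y = 12*x*y + 20*y^3
∂h/∂z = -10*x*z
∇h at (1, -1, 3) = (-39, -32, -30)
∇h · d = (-39)(-4) + (-32)(2) + (-30)(-2) = 152

152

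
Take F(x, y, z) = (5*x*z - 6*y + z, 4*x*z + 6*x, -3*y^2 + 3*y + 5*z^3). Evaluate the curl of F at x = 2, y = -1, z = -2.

(∇×F)₁ = ∂F₃/∂y − ∂F₂/∂z = -4*x - 6*y + 3
(∇×F)₂ = ∂F₁/∂z − ∂F₃/∂x = 5*x + 1
(∇×F)₃ = ∂F₂/∂x − ∂F₁/∂y = 4*z + 12
∇×F = (-4*x - 6*y + 3, 5*x + 1, 4*z + 12)
At (2, -1, -2): (1, 11, 4).

(1, 11, 4)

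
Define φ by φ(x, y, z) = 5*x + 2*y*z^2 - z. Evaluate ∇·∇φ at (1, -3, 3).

∂²φ/∂x² = 0
∂²φ/∂y² = 0
∂²φ/∂z² = 4*y
∇²φ = 4*y
At (1, -3, 3): -12.

-12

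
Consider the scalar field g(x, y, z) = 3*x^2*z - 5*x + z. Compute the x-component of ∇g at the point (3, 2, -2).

(∇g)_1 = ∂g/∂x = 6*x*z - 5
At (3, 2, -2): -41.

-41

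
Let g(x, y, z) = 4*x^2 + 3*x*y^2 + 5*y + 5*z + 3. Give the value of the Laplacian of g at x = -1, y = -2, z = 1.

∂²g/∂x² = 8
∂²g/∂y² = 6*x
∂²g/∂z² = 0
∇²g = 6*x + 8
At (-1, -2, 1): 2.

2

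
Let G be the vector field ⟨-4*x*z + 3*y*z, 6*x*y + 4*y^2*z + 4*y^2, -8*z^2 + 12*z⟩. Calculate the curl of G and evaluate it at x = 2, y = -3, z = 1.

(-36, -17, -21)

(∇×G)₁ = ∂G₃/∂y − ∂G₂/∂z = -4*y^2
(∇×G)₂ = ∂G₁/∂z − ∂G₃/∂x = -4*x + 3*y
(∇×G)₃ = ∂G₂/∂x − ∂G₁/∂y = 6*y - 3*z
∇×G = (-4*y^2, -4*x + 3*y, 6*y - 3*z)
At (2, -3, 1): (-36, -17, -21).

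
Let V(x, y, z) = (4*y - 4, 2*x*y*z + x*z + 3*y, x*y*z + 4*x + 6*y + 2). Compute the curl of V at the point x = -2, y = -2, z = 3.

(∇×V)₁ = ∂V₃/∂y − ∂V₂/∂z = -2*x*y + x*z - x + 6
(∇×V)₂ = ∂V₁/∂z − ∂V₃/∂x = -y*z - 4
(∇×V)₃ = ∂V₂/∂x − ∂V₁/∂y = 2*y*z + z - 4
∇×V = (-2*x*y + x*z - x + 6, -y*z - 4, 2*y*z + z - 4)
At (-2, -2, 3): (-6, 2, -13).

(-6, 2, -13)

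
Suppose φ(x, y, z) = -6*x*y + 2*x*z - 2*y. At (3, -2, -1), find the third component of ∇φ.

6

(∇φ)_3 = ∂φ/∂z = 2*x
At (3, -2, -1): 6.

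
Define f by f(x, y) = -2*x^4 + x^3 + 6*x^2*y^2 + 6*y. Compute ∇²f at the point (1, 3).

102

∂²f/∂x² = 6*(-4*x^2 + x + 2*y^2)
∂²f/∂y² = 12*x^2
∇²f = -12*x^2 + 6*x + 12*y^2
At (1, 3): 102.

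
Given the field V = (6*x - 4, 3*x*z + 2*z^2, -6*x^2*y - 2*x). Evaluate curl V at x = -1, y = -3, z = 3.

(∇×V)₁ = ∂V₃/∂y − ∂V₂/∂z = -6*x^2 - 3*x - 4*z
(∇×V)₂ = ∂V₁/∂z − ∂V₃/∂x = 12*x*y + 2
(∇×V)₃ = ∂V₂/∂x − ∂V₁/∂y = 3*z
∇×V = (-6*x^2 - 3*x - 4*z, 12*x*y + 2, 3*z)
At (-1, -3, 3): (-15, 38, 9).

(-15, 38, 9)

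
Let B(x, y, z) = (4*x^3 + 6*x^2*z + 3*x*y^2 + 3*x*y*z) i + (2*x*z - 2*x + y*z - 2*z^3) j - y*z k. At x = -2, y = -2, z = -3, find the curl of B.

(∇×B)₁ = ∂B₃/∂y − ∂B₂/∂z = -2*x - y + 6*z^2 - z
(∇×B)₂ = ∂B₁/∂z − ∂B₃/∂x = 6*x^2 + 3*x*y
(∇×B)₃ = ∂B₂/∂x − ∂B₁/∂y = -6*x*y - 3*x*z + 2*z - 2
∇×B = (-2*x - y + 6*z^2 - z, 6*x^2 + 3*x*y, -6*x*y - 3*x*z + 2*z - 2)
At (-2, -2, -3): (63, 36, -50).

(63, 36, -50)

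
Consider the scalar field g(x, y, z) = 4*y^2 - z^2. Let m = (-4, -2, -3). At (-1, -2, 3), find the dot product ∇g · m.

50

∂g/∂x = 0
∂g/∂y = 8*y
∂g/∂z = -2*z
∇g at (-1, -2, 3) = (0, -16, -6)
∇g · m = (0)(-4) + (-16)(-2) + (-6)(-3) = 50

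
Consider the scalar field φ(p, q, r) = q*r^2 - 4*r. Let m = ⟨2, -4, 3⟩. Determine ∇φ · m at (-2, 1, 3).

∂φ/∂p = 0
∂φ/∂q = r^2
∂φ/∂r = 2*q*r - 4
∇φ at (-2, 1, 3) = (0, 9, 2)
∇φ · m = (0)(2) + (9)(-4) + (2)(3) = -30

-30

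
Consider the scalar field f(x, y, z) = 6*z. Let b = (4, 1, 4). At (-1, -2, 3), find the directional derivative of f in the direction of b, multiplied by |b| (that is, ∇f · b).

∂f/∂x = 0
∂f/∂y = 0
∂f/∂z = 6
∇f at (-1, -2, 3) = (0, 0, 6)
∇f · b = (0)(4) + (0)(1) + (6)(4) = 24

24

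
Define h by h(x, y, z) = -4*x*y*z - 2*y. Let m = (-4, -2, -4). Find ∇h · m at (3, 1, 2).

132

∂h/∂x = -4*y*z
∂h/∂y = -4*x*z - 2
∂h/∂z = -4*x*y
∇h at (3, 1, 2) = (-8, -26, -12)
∇h · m = (-8)(-4) + (-26)(-2) + (-12)(-4) = 132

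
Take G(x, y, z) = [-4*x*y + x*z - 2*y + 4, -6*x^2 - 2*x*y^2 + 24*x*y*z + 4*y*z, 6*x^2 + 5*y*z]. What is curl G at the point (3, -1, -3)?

(∇×G)₁ = ∂G₃/∂y − ∂G₂/∂z = -24*x*y - 4*y + 5*z
(∇×G)₂ = ∂G₁/∂z − ∂G₃/∂x = -11*x
(∇×G)₃ = ∂G₂/∂x − ∂G₁/∂y = -8*x - 2*y^2 + 24*y*z + 2
∇×G = (-24*x*y - 4*y + 5*z, -11*x, -8*x - 2*y^2 + 24*y*z + 2)
At (3, -1, -3): (61, -33, 48).

(61, -33, 48)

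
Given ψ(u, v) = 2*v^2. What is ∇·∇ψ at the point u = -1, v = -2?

∂²ψ/∂u² = 0
∂²ψ/∂v² = 4
∇²ψ = 4
At (-1, -2): 4.

4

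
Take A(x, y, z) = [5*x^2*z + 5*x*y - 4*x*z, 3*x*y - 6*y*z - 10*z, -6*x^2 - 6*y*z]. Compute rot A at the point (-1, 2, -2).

(34, -3, 11)

(∇×A)₁ = ∂A₃/∂y − ∂A₂/∂z = 6*y - 6*z + 10
(∇×A)₂ = ∂A₁/∂z − ∂A₃/∂x = 5*x^2 + 8*x
(∇×A)₃ = ∂A₂/∂x − ∂A₁/∂y = -5*x + 3*y
∇×A = (6*y - 6*z + 10, 5*x^2 + 8*x, -5*x + 3*y)
At (-1, 2, -2): (34, -3, 11).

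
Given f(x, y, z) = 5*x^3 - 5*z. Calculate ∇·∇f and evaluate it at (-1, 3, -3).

∂²f/∂x² = 30*x
∂²f/∂y² = 0
∂²f/∂z² = 0
∇²f = 30*x
At (-1, 3, -3): -30.

-30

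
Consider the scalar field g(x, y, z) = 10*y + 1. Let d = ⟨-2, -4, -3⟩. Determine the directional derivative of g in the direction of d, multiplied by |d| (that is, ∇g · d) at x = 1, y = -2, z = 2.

-40

∂g/∂x = 0
∂g/∂y = 10
∂g/∂z = 0
∇g at (1, -2, 2) = (0, 10, 0)
∇g · d = (0)(-2) + (10)(-4) + (0)(-3) = -40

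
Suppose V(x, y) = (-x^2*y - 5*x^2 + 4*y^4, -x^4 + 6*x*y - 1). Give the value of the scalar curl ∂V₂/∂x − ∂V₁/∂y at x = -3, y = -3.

531

∂V₂/∂x = -4*x^3 + 6*y
∂V₁/∂y = -x^2 + 16*y^3
Scalar curl = -4*x^3 + x^2 - 16*y^3 + 6*y
At (-3, -3): 531.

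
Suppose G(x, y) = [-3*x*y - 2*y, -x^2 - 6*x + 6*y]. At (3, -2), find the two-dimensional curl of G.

∂G₂/∂x = -2*x - 6
∂G₁/∂y = -3*x - 2
Scalar curl = x - 4
At (3, -2): -1.

-1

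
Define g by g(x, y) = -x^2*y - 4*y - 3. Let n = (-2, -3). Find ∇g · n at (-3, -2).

63

∂g/∂x = -2*x*y
∂g/∂y = -x^2 - 4
∇g at (-3, -2) = (-12, -13)
∇g · n = (-12)(-2) + (-13)(-3) = 63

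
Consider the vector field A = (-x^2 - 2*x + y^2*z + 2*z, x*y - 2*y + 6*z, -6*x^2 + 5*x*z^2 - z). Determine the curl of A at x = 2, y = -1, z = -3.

(-6, -18, -7)

(∇×A)₁ = ∂A₃/∂y − ∂A₂/∂z = -6
(∇×A)₂ = ∂A₁/∂z − ∂A₃/∂x = 12*x + y^2 - 5*z^2 + 2
(∇×A)₃ = ∂A₂/∂x − ∂A₁/∂y = -2*y*z + y
∇×A = (-6, 12*x + y^2 - 5*z^2 + 2, -2*y*z + y)
At (2, -1, -3): (-6, -18, -7).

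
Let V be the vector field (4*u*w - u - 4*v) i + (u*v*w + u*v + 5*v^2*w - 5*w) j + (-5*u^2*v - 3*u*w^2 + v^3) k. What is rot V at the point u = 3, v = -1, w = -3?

(∇×V)₁ = ∂V₃/∂v − ∂V₂/∂w = -5*u^2 - u*v - 2*v^2 + 5
(∇×V)₂ = ∂V₁/∂w − ∂V₃/∂u = 10*u*v + 4*u + 3*w^2
(∇×V)₃ = ∂V₂/∂u − ∂V₁/∂v = v*w + v + 4
∇×V = (-5*u^2 - u*v - 2*v^2 + 5, 10*u*v + 4*u + 3*w^2, v*w + v + 4)
At (3, -1, -3): (-39, 9, 6).

(-39, 9, 6)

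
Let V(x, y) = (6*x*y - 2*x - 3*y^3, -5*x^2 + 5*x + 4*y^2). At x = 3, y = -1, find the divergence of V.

-16

∂V₁/∂x = 6*y - 2
∂V₂/∂y = 8*y
∇·V = 14*y - 2
At (3, -1): -16.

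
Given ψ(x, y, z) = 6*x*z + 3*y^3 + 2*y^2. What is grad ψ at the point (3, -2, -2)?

∂ψ/∂x = 6*z
∂ψ/∂y = 9*y^2 + 4*y
∂ψ/∂z = 6*x
∇ψ = (6*z, 9*y^2 + 4*y, 6*x)
At (3, -2, -2): (-12, 28, 18).

(-12, 28, 18)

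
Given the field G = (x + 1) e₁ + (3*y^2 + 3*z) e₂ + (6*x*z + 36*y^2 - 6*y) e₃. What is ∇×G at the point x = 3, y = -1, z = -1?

(∇×G)₁ = ∂G₃/∂y − ∂G₂/∂z = 72*y - 9
(∇×G)₂ = ∂G₁/∂z − ∂G₃/∂x = -6*z
(∇×G)₃ = ∂G₂/∂x − ∂G₁/∂y = 0
∇×G = (72*y - 9, -6*z, 0)
At (3, -1, -1): (-81, 6, 0).

(-81, 6, 0)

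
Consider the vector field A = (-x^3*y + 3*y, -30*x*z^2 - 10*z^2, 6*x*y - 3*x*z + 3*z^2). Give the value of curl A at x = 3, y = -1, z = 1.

(218, 9, -6)

(∇×A)₁ = ∂A₃/∂y − ∂A₂/∂z = 60*x*z + 6*x + 20*z
(∇×A)₂ = ∂A₁/∂z − ∂A₃/∂x = -6*y + 3*z
(∇×A)₃ = ∂A₂/∂x − ∂A₁/∂y = x^3 - 30*z^2 - 3
∇×A = (60*x*z + 6*x + 20*z, -6*y + 3*z, x^3 - 30*z^2 - 3)
At (3, -1, 1): (218, 9, -6).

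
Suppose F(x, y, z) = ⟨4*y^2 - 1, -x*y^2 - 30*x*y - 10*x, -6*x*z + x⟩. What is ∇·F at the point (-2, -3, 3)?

60

∂F₁/∂x = 0
∂F₂/∂y = -2*x*y - 30*x
∂F₃/∂z = -6*x
∇·F = -2*x*y - 36*x
At (-2, -3, 3): 60.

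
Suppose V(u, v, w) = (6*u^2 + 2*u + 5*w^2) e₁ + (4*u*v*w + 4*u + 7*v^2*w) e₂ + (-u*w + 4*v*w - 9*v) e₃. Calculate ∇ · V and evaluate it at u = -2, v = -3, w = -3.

∂V₁/∂u = 12*u + 2
∂V₂/∂v = 4*u*w + 14*v*w
∂V₃/∂w = -u + 4*v
∇·V = 4*u*w + 11*u + 14*v*w + 4*v + 2
At (-2, -3, -3): 118.

118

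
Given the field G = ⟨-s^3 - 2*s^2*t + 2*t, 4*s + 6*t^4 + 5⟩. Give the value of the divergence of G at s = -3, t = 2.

189

∂G₁/∂s = -3*s^2 - 4*s*t
∂G₂/∂t = 24*t^3
∇·G = -3*s^2 - 4*s*t + 24*t^3
At (-3, 2): 189.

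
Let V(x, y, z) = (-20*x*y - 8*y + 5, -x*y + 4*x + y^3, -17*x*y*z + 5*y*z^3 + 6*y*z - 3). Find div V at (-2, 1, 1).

40

∂V₁/∂x = -20*y
∂V₂/∂y = -x + 3*y^2
∂V₃/∂z = -17*x*y + 15*y*z^2 + 6*y
∇·V = -17*x*y - x + 3*y^2 + 15*y*z^2 - 14*y
At (-2, 1, 1): 40.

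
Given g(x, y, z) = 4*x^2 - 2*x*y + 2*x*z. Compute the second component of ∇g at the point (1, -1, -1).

-2

(∇g)_2 = ∂g/∂y = -2*x
At (1, -1, -1): -2.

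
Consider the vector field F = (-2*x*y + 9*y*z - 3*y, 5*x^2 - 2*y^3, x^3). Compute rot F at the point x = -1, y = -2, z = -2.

(0, -21, 9)

(∇×F)₁ = ∂F₃/∂y − ∂F₂/∂z = 0
(∇×F)₂ = ∂F₁/∂z − ∂F₃/∂x = -3*x^2 + 9*y
(∇×F)₃ = ∂F₂/∂x − ∂F₁/∂y = 12*x - 9*z + 3
∇×F = (0, -3*x^2 + 9*y, 12*x - 9*z + 3)
At (-1, -2, -2): (0, -21, 9).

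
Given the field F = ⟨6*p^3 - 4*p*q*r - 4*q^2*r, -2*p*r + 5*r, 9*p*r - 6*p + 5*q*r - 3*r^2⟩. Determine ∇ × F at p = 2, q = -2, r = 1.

(∇×F)₁ = ∂F₃/∂q − ∂F₂/∂r = 2*p + 5*r - 5
(∇×F)₂ = ∂F₁/∂r − ∂F₃/∂p = -4*p*q - 4*q^2 - 9*r + 6
(∇×F)₃ = ∂F₂/∂p − ∂F₁/∂q = 4*p*r + 8*q*r - 2*r
∇×F = (2*p + 5*r - 5, -4*p*q - 4*q^2 - 9*r + 6, 4*p*r + 8*q*r - 2*r)
At (2, -2, 1): (4, -3, -10).

(4, -3, -10)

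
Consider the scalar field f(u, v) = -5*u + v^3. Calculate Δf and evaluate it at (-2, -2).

-12

∂²f/∂u² = 0
∂²f/∂v² = 6*v
∇²f = 6*v
At (-2, -2): -12.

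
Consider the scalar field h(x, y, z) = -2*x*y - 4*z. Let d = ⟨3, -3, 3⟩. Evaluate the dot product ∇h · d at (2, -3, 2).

18

∂h/∂x = -2*y
∂h/∂y = -2*x
∂h/∂z = -4
∇h at (2, -3, 2) = (6, -4, -4)
∇h · d = (6)(3) + (-4)(-3) + (-4)(3) = 18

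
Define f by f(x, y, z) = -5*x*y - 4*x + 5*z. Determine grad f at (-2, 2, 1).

∂f/∂x = -5*y - 4
∂f/∂y = -5*x
∂f/∂z = 5
∇f = (-5*y - 4, -5*x, 5)
At (-2, 2, 1): (-14, 10, 5).

(-14, 10, 5)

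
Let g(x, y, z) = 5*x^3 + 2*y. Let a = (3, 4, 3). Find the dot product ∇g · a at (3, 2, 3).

∂g/∂x = 15*x^2
∂g/∂y = 2
∂g/∂z = 0
∇g at (3, 2, 3) = (135, 2, 0)
∇g · a = (135)(3) + (2)(4) + (0)(3) = 413

413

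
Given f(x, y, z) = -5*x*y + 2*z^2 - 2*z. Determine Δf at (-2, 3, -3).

∂²f/∂x² = 0
∂²f/∂y² = 0
∂²f/∂z² = 4
∇²f = 4
At (-2, 3, -3): 4.

4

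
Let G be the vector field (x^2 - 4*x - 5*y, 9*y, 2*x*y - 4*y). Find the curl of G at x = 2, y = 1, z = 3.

(0, -2, 5)

(∇×G)₁ = ∂G₃/∂y − ∂G₂/∂z = 2*x - 4
(∇×G)₂ = ∂G₁/∂z − ∂G₃/∂x = -2*y
(∇×G)₃ = ∂G₂/∂x − ∂G₁/∂y = 5
∇×G = (2*x - 4, -2*y, 5)
At (2, 1, 3): (0, -2, 5).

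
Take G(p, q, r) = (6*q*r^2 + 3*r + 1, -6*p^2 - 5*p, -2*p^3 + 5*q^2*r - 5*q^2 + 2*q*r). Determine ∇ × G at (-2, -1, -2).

(∇×G)₁ = ∂G₃/∂q − ∂G₂/∂r = 10*q*r - 10*q + 2*r
(∇×G)₂ = ∂G₁/∂r − ∂G₃/∂p = 6*p^2 + 12*q*r + 3
(∇×G)₃ = ∂G₂/∂p − ∂G₁/∂q = -12*p - 6*r^2 - 5
∇×G = (10*q*r - 10*q + 2*r, 6*p^2 + 12*q*r + 3, -12*p - 6*r^2 - 5)
At (-2, -1, -2): (26, 51, -5).

(26, 51, -5)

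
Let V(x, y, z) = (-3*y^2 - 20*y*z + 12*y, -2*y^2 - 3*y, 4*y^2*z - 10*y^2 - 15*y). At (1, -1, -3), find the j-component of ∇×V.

(∇×V)_2 = ∂V₁/∂z − ∂V₃/∂x
= -20*y − (0)
= -20*y
At (1, -1, -3): 20.

20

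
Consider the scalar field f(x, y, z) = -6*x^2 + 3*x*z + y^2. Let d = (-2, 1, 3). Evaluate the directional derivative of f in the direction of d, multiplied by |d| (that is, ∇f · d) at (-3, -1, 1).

-107

∂f/∂x = -12*x + 3*z
∂f/∂y = 2*y
∂f/∂z = 3*x
∇f at (-3, -1, 1) = (39, -2, -9)
∇f · d = (39)(-2) + (-2)(1) + (-9)(3) = -107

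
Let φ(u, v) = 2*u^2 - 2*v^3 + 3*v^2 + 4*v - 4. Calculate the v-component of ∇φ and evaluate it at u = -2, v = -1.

(∇φ)_2 = ∂φ/∂v = -6*v^2 + 6*v + 4
At (-2, -1): -8.

-8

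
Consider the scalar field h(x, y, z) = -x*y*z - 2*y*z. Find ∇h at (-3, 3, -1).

(3, -1, 3)

∂h/∂x = -y*z
∂h/∂y = -x*z - 2*z
∂h/∂z = -x*y - 2*y
∇h = (-y*z, -x*z - 2*z, -x*y - 2*y)
At (-3, 3, -1): (3, -1, 3).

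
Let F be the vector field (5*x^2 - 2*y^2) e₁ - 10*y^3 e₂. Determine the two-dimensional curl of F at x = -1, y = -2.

∂F₂/∂x = 0
∂F₁/∂y = -4*y
Scalar curl = 4*y
At (-1, -2): -8.

-8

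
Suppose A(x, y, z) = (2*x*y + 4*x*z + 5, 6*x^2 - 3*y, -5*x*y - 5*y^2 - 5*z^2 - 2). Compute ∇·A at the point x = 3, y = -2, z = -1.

∂A₁/∂x = 2*y + 4*z
∂A₂/∂y = -3
∂A₃/∂z = -10*z
∇·A = 2*y - 6*z - 3
At (3, -2, -1): -1.

-1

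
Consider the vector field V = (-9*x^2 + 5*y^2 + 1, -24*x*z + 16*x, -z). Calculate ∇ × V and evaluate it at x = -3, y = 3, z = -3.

(∇×V)₁ = ∂V₃/∂y − ∂V₂/∂z = 24*x
(∇×V)₂ = ∂V₁/∂z − ∂V₃/∂x = 0
(∇×V)₃ = ∂V₂/∂x − ∂V₁/∂y = -10*y - 24*z + 16
∇×V = (24*x, 0, -10*y - 24*z + 16)
At (-3, 3, -3): (-72, 0, 58).

(-72, 0, 58)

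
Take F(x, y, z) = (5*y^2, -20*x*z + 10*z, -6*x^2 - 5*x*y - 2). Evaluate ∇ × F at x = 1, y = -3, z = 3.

(∇×F)₁ = ∂F₃/∂y − ∂F₂/∂z = 15*x - 10
(∇×F)₂ = ∂F₁/∂z − ∂F₃/∂x = 12*x + 5*y
(∇×F)₃ = ∂F₂/∂x − ∂F₁/∂y = -10*y - 20*z
∇×F = (15*x - 10, 12*x + 5*y, -10*y - 20*z)
At (1, -3, 3): (5, -3, -30).

(5, -3, -30)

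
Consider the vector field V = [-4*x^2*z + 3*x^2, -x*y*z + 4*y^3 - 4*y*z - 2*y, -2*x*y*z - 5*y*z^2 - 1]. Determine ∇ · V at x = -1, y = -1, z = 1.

17

∂V₁/∂x = -8*x*z + 6*x
∂V₂/∂y = -x*z + 12*y^2 - 4*z - 2
∂V₃/∂z = -2*x*y - 10*y*z
∇·V = -2*x*y - 9*x*z + 6*x + 12*y^2 - 10*y*z - 4*z - 2
At (-1, -1, 1): 17.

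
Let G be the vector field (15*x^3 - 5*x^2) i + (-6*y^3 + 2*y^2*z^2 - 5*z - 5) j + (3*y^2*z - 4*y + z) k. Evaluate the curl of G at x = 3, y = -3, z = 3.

(-161, 0, 0)

(∇×G)₁ = ∂G₃/∂y − ∂G₂/∂z = -4*y^2*z + 6*y*z + 1
(∇×G)₂ = ∂G₁/∂z − ∂G₃/∂x = 0
(∇×G)₃ = ∂G₂/∂x − ∂G₁/∂y = 0
∇×G = (-4*y^2*z + 6*y*z + 1, 0, 0)
At (3, -3, 3): (-161, 0, 0).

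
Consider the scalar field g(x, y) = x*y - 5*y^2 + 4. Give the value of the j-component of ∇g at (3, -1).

13

(∇g)_2 = ∂g/∂y = x - 10*y
At (3, -1): 13.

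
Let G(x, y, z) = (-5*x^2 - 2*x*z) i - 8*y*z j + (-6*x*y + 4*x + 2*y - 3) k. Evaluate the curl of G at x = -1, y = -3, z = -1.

(-16, -20, 0)

(∇×G)₁ = ∂G₃/∂y − ∂G₂/∂z = -6*x + 8*y + 2
(∇×G)₂ = ∂G₁/∂z − ∂G₃/∂x = -2*x + 6*y - 4
(∇×G)₃ = ∂G₂/∂x − ∂G₁/∂y = 0
∇×G = (-6*x + 8*y + 2, -2*x + 6*y - 4, 0)
At (-1, -3, -1): (-16, -20, 0).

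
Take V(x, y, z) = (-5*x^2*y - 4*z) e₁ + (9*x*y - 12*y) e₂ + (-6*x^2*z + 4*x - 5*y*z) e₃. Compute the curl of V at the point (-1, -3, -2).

(∇×V)₁ = ∂V₃/∂y − ∂V₂/∂z = -5*z
(∇×V)₂ = ∂V₁/∂z − ∂V₃/∂x = 12*x*z - 8
(∇×V)₃ = ∂V₂/∂x − ∂V₁/∂y = 5*x^2 + 9*y
∇×V = (-5*z, 12*x*z - 8, 5*x^2 + 9*y)
At (-1, -3, -2): (10, 16, -22).

(10, 16, -22)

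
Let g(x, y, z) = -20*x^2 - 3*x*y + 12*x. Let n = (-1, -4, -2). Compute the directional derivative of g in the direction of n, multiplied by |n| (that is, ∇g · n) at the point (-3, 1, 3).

-165

∂g/∂x = -40*x - 3*y + 12
∂g/∂y = -3*x
∂g/∂z = 0
∇g at (-3, 1, 3) = (129, 9, 0)
∇g · n = (129)(-1) + (9)(-4) + (0)(-2) = -165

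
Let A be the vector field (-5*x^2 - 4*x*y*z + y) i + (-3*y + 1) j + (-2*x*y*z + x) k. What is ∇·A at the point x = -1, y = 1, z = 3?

∂A₁/∂x = -10*x - 4*y*z
∂A₂/∂y = -3
∂A₃/∂z = -2*x*y
∇·A = -2*x*y - 10*x - 4*y*z - 3
At (-1, 1, 3): -3.

-3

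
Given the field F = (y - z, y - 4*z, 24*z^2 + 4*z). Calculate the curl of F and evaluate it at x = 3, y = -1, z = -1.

(4, -1, -1)

(∇×F)₁ = ∂F₃/∂y − ∂F₂/∂z = 4
(∇×F)₂ = ∂F₁/∂z − ∂F₃/∂x = -1
(∇×F)₃ = ∂F₂/∂x − ∂F₁/∂y = -1
∇×F = (4, -1, -1)
At (3, -1, -1): (4, -1, -1).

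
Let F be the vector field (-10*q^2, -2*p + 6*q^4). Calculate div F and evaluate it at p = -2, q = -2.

∂F₁/∂p = 0
∂F₂/∂q = 24*q^3
∇·F = 24*q^3
At (-2, -2): -192.

-192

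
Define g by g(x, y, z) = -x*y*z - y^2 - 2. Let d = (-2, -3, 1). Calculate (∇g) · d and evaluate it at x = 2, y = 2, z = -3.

∂g/∂x = -y*z
∂g/∂y = -x*z - 2*y
∂g/∂z = -x*y
∇g at (2, 2, -3) = (6, 2, -4)
∇g · d = (6)(-2) + (2)(-3) + (-4)(1) = -22

-22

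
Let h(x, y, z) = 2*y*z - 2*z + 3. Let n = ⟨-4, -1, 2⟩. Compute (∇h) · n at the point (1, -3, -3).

-10

∂h/∂x = 0
∂h/∂y = 2*z
∂h/∂z = 2*y - 2
∇h at (1, -3, -3) = (0, -6, -8)
∇h · n = (0)(-4) + (-6)(-1) + (-8)(2) = -10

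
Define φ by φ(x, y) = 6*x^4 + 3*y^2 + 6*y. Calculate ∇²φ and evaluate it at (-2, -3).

∂²φ/∂x² = 72*x^2
∂²φ/∂y² = 6
∇²φ = 72*x^2 + 6
At (-2, -3): 294.

294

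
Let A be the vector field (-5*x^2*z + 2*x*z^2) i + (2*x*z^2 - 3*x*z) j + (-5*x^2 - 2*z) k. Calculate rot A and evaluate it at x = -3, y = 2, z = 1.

(3, -87, -1)

(∇×A)₁ = ∂A₃/∂y − ∂A₂/∂z = -4*x*z + 3*x
(∇×A)₂ = ∂A₁/∂z − ∂A₃/∂x = -5*x^2 + 4*x*z + 10*x
(∇×A)₃ = ∂A₂/∂x − ∂A₁/∂y = 2*z^2 - 3*z
∇×A = (-4*x*z + 3*x, -5*x^2 + 4*x*z + 10*x, 2*z^2 - 3*z)
At (-3, 2, 1): (3, -87, -1).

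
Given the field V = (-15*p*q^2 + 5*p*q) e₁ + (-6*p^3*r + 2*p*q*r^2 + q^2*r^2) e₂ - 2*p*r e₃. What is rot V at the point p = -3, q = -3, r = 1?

(∇×V)₁ = ∂V₃/∂q − ∂V₂/∂r = 6*p^3 - 4*p*q*r - 2*q^2*r
(∇×V)₂ = ∂V₁/∂r − ∂V₃/∂p = 2*r
(∇×V)₃ = ∂V₂/∂p − ∂V₁/∂q = -18*p^2*r + 30*p*q - 5*p + 2*q*r^2
∇×V = (6*p^3 - 4*p*q*r - 2*q^2*r, 2*r, -18*p^2*r + 30*p*q - 5*p + 2*q*r^2)
At (-3, -3, 1): (-216, 2, 117).

(-216, 2, 117)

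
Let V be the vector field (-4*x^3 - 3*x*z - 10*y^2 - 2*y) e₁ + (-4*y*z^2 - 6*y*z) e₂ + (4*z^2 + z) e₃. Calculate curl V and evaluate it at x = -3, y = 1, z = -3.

(∇×V)₁ = ∂V₃/∂y − ∂V₂/∂z = 8*y*z + 6*y
(∇×V)₂ = ∂V₁/∂z − ∂V₃/∂x = -3*x
(∇×V)₃ = ∂V₂/∂x − ∂V₁/∂y = 20*y + 2
∇×V = (8*y*z + 6*y, -3*x, 20*y + 2)
At (-3, 1, -3): (-18, 9, 22).

(-18, 9, 22)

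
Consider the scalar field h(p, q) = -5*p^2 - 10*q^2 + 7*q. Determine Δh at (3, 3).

∂²h/∂p² = -10
∂²h/∂q² = -20
∇²h = -30
At (3, 3): -30.

-30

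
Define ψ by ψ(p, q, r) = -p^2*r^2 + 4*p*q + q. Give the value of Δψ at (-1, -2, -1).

-4

∂²ψ/∂p² = -2*r^2
∂²ψ/∂q² = 0
∂²ψ/∂r² = -2*p^2
∇²ψ = -2*p^2 - 2*r^2
At (-1, -2, -1): -4.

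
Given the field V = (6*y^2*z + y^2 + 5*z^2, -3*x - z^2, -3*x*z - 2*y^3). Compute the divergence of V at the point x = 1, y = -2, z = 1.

∂V₁/∂x = 0
∂V₂/∂y = 0
∂V₃/∂z = -3*x
∇·V = -3*x
At (1, -2, 1): -3.

-3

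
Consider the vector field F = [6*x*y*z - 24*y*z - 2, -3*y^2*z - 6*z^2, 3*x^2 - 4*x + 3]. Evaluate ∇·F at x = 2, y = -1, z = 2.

0

∂F₁/∂x = 6*y*z
∂F₂/∂y = -6*y*z
∂F₃/∂z = 0
∇·F = 0
At (2, -1, 2): 0.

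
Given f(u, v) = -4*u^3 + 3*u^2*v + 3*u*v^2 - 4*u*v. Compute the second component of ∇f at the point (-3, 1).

21

(∇f)_2 = ∂f/∂v = 3*u^2 + 6*u*v - 4*u
At (-3, 1): 21.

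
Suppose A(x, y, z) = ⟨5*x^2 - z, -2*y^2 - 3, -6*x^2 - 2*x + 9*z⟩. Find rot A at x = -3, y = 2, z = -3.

(0, -35, 0)

(∇×A)₁ = ∂A₃/∂y − ∂A₂/∂z = 0
(∇×A)₂ = ∂A₁/∂z − ∂A₃/∂x = 12*x + 1
(∇×A)₃ = ∂A₂/∂x − ∂A₁/∂y = 0
∇×A = (0, 12*x + 1, 0)
At (-3, 2, -3): (0, -35, 0).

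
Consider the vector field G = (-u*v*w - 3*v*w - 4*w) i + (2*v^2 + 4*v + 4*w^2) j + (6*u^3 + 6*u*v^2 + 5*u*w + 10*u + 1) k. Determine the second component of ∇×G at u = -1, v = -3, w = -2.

-70

(∇×G)_2 = ∂G₁/∂w − ∂G₃/∂u
= -u*v - 3*v - 4 − (18*u^2 + 6*v^2 + 5*w + 10)
= -18*u^2 - u*v - 6*v^2 - 3*v - 5*w - 14
At (-1, -3, -2): -70.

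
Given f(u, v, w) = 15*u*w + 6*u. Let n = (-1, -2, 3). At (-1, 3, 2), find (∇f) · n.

-81

∂f/∂u = 15*w + 6
∂f/∂v = 0
∂f/∂w = 15*u
∇f at (-1, 3, 2) = (36, 0, -15)
∇f · n = (36)(-1) + (0)(-2) + (-15)(3) = -81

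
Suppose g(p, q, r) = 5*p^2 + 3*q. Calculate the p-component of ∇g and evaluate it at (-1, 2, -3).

(∇g)_1 = ∂g/∂p = 10*p
At (-1, 2, -3): -10.

-10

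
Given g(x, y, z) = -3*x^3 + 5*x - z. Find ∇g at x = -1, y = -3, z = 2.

∂g/∂x = -9*x^2 + 5
∂g/∂y = 0
∂g/∂z = -1
∇g = (-9*x^2 + 5, 0, -1)
At (-1, -3, 2): (-4, 0, -1).

(-4, 0, -1)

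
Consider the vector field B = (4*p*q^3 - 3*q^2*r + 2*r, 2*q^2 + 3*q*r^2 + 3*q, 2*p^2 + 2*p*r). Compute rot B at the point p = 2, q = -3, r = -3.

(∇×B)₁ = ∂B₃/∂q − ∂B₂/∂r = -6*q*r
(∇×B)₂ = ∂B₁/∂r − ∂B₃/∂p = -4*p - 3*q^2 - 2*r + 2
(∇×B)₃ = ∂B₂/∂p − ∂B₁/∂q = -12*p*q^2 + 6*q*r
∇×B = (-6*q*r, -4*p - 3*q^2 - 2*r + 2, -12*p*q^2 + 6*q*r)
At (2, -3, -3): (-54, -27, -162).

(-54, -27, -162)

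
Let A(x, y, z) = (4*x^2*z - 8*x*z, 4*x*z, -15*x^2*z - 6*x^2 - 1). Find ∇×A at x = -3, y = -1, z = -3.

(∇×A)₁ = ∂A₃/∂y − ∂A₂/∂z = -4*x
(∇×A)₂ = ∂A₁/∂z − ∂A₃/∂x = 4*x^2 + 30*x*z + 4*x
(∇×A)₃ = ∂A₂/∂x − ∂A₁/∂y = 4*z
∇×A = (-4*x, 4*x^2 + 30*x*z + 4*x, 4*z)
At (-3, -1, -3): (12, 294, -12).

(12, 294, -12)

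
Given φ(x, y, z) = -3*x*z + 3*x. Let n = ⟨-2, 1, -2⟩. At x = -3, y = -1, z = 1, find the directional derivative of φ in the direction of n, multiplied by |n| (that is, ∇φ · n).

∂φ/∂x = -3*z + 3
∂φ/∂y = 0
∂φ/∂z = -3*x
∇φ at (-3, -1, 1) = (0, 0, 9)
∇φ · n = (0)(-2) + (0)(1) + (9)(-2) = -18

-18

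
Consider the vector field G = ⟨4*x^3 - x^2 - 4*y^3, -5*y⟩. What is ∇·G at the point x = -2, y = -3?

∂G₁/∂x = 12*x^2 - 2*x
∂G₂/∂y = -5
∇·G = 12*x^2 - 2*x - 5
At (-2, -3): 47.

47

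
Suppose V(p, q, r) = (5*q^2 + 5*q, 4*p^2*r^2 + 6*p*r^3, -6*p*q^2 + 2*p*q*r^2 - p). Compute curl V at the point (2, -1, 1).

(∇×V)₁ = ∂V₃/∂q − ∂V₂/∂r = -8*p^2*r - 12*p*q - 16*p*r^2
(∇×V)₂ = ∂V₁/∂r − ∂V₃/∂p = 6*q^2 - 2*q*r^2 + 1
(∇×V)₃ = ∂V₂/∂p − ∂V₁/∂q = 8*p*r^2 - 10*q + 6*r^3 - 5
∇×V = (-8*p^2*r - 12*p*q - 16*p*r^2, 6*q^2 - 2*q*r^2 + 1, 8*p*r^2 - 10*q + 6*r^3 - 5)
At (2, -1, 1): (-40, 9, 27).

(-40, 9, 27)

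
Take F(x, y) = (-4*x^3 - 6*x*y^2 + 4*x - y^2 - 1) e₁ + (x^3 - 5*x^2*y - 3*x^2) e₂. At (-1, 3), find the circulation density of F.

∂F₂/∂x = 3*x^2 - 10*x*y - 6*x
∂F₁/∂y = -12*x*y - 2*y
Scalar curl = 3*x^2 + 2*x*y - 6*x + 2*y
At (-1, 3): 9.

9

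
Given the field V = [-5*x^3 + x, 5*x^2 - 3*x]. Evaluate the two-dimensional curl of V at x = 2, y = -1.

∂V₂/∂x = 10*x - 3
∂V₁/∂y = 0
Scalar curl = 10*x - 3
At (2, -1): 17.

17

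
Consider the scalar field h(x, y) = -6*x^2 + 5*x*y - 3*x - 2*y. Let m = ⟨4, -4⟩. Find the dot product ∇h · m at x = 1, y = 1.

∂h/∂x = -12*x + 5*y - 3
∂h/∂y = 5*x - 2
∇h at (1, 1) = (-10, 3)
∇h · m = (-10)(4) + (3)(-4) = -52

-52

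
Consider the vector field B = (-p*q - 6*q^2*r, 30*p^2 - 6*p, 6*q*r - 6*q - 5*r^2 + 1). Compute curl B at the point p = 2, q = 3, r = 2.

(∇×B)₁ = ∂B₃/∂q − ∂B₂/∂r = 6*r - 6
(∇×B)₂ = ∂B₁/∂r − ∂B₃/∂p = -6*q^2
(∇×B)₃ = ∂B₂/∂p − ∂B₁/∂q = 61*p + 12*q*r - 6
∇×B = (6*r - 6, -6*q^2, 61*p + 12*q*r - 6)
At (2, 3, 2): (6, -54, 188).

(6, -54, 188)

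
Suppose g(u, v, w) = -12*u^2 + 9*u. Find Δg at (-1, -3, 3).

∂²g/∂u² = -24
∂²g/∂v² = 0
∂²g/∂w² = 0
∇²g = -24
At (-1, -3, 3): -24.

-24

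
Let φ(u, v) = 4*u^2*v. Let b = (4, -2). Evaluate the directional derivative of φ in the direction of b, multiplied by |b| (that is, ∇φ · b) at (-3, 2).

∂φ/∂u = 8*u*v
∂φ/∂v = 4*u^2
∇φ at (-3, 2) = (-48, 36)
∇φ · b = (-48)(4) + (36)(-2) = -264

-264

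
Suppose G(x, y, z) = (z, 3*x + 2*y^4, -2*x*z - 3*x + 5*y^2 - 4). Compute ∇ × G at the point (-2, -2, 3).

(∇×G)₁ = ∂G₃/∂y − ∂G₂/∂z = 10*y
(∇×G)₂ = ∂G₁/∂z − ∂G₃/∂x = 2*z + 4
(∇×G)₃ = ∂G₂/∂x − ∂G₁/∂y = 3
∇×G = (10*y, 2*z + 4, 3)
At (-2, -2, 3): (-20, 10, 3).

(-20, 10, 3)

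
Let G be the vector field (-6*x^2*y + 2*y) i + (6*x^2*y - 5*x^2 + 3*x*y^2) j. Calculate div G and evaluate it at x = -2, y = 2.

∂G₁/∂x = -12*x*y
∂G₂/∂y = 6*x^2 + 6*x*y
∇·G = 6*x^2 - 6*x*y
At (-2, 2): 48.

48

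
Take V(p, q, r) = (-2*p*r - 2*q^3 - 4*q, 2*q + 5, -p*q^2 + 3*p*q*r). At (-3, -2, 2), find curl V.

(-30, 22, 28)

(∇×V)₁ = ∂V₃/∂q − ∂V₂/∂r = -2*p*q + 3*p*r
(∇×V)₂ = ∂V₁/∂r − ∂V₃/∂p = -2*p + q^2 - 3*q*r
(∇×V)₃ = ∂V₂/∂p − ∂V₁/∂q = 6*q^2 + 4
∇×V = (-2*p*q + 3*p*r, -2*p + q^2 - 3*q*r, 6*q^2 + 4)
At (-3, -2, 2): (-30, 22, 28).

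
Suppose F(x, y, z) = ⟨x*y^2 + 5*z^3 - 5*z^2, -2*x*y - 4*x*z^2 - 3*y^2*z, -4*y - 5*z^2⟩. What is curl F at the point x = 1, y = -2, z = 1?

(16, 5, 4)

(∇×F)₁ = ∂F₃/∂y − ∂F₂/∂z = 8*x*z + 3*y^2 - 4
(∇×F)₂ = ∂F₁/∂z − ∂F₃/∂x = 15*z^2 - 10*z
(∇×F)₃ = ∂F₂/∂x − ∂F₁/∂y = -2*x*y - 2*y - 4*z^2
∇×F = (8*x*z + 3*y^2 - 4, 15*z^2 - 10*z, -2*x*y - 2*y - 4*z^2)
At (1, -2, 1): (16, 5, 4).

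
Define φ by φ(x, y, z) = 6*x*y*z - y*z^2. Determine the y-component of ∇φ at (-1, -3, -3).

(∇φ)_2 = ∂φ/∂y = 6*x*z - z^2
At (-1, -3, -3): 9.

9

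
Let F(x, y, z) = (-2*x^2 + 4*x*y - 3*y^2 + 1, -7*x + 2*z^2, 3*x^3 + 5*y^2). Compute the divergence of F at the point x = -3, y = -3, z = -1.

∂F₁/∂x = -4*x + 4*y
∂F₂/∂y = 0
∂F₃/∂z = 0
∇·F = -4*x + 4*y
At (-3, -3, -1): 0.

0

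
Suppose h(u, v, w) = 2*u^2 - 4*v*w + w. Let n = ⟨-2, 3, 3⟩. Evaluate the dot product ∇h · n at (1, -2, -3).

55

∂h/∂u = 4*u
∂h/∂v = -4*w
∂h/∂w = -4*v + 1
∇h at (1, -2, -3) = (4, 12, 9)
∇h · n = (4)(-2) + (12)(3) + (9)(3) = 55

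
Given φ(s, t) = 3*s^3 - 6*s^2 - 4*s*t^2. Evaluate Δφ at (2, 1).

∂²φ/∂s² = 6*(3*s - 2)
∂²φ/∂t² = -8*s
∇²φ = 10*s - 12
At (2, 1): 8.

8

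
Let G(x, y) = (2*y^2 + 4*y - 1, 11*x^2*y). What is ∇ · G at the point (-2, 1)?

∂G₁/∂x = 0
∂G₂/∂y = 11*x^2
∇·G = 11*x^2
At (-2, 1): 44.

44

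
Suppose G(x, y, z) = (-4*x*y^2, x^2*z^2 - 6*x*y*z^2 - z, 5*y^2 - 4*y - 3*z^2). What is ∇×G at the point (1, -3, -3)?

(∇×G)₁ = ∂G₃/∂y − ∂G₂/∂z = -2*x^2*z + 12*x*y*z + 10*y - 3
(∇×G)₂ = ∂G₁/∂z − ∂G₃/∂x = 0
(∇×G)₃ = ∂G₂/∂x − ∂G₁/∂y = 8*x*y + 2*x*z^2 - 6*y*z^2
∇×G = (-2*x^2*z + 12*x*y*z + 10*y - 3, 0, 8*x*y + 2*x*z^2 - 6*y*z^2)
At (1, -3, -3): (81, 0, 156).

(81, 0, 156)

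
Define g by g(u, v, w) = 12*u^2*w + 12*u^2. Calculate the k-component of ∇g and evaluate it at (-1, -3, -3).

(∇g)_3 = ∂g/∂w = 12*u^2
At (-1, -3, -3): 12.

12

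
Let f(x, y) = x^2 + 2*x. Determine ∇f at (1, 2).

∂f/∂x = 2*x + 2
∂f/∂y = 0
∇f = (2*x + 2, 0)
At (1, 2): (4, 0).

(4, 0)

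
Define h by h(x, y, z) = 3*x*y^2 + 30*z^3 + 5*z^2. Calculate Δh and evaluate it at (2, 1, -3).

-518

∂²h/∂x² = 0
∂²h/∂y² = 6*x
∂²h/∂z² = 10*(18*z + 1)
∇²h = 6*x + 180*z + 10
At (2, 1, -3): -518.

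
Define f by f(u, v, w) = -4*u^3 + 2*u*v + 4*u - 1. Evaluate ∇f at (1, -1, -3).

∂f/∂u = -12*u^2 + 2*v + 4
∂f/∂v = 2*u
∂f/∂w = 0
∇f = (-12*u^2 + 2*v + 4, 2*u, 0)
At (1, -1, -3): (-10, 2, 0).

(-10, 2, 0)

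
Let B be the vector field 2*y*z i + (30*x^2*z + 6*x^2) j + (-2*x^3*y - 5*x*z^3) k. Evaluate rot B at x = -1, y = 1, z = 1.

(∇×B)₁ = ∂B₃/∂y − ∂B₂/∂z = -2*x^3 - 30*x^2
(∇×B)₂ = ∂B₁/∂z − ∂B₃/∂x = 6*x^2*y + 2*y + 5*z^3
(∇×B)₃ = ∂B₂/∂x − ∂B₁/∂y = 60*x*z + 12*x - 2*z
∇×B = (-2*x^3 - 30*x^2, 6*x^2*y + 2*y + 5*z^3, 60*x*z + 12*x - 2*z)
At (-1, 1, 1): (-28, 13, -74).

(-28, 13, -74)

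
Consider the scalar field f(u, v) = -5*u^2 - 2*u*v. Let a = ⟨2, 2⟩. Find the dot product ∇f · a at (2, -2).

∂f/∂u = -10*u - 2*v
∂f/∂v = -2*u
∇f at (2, -2) = (-16, -4)
∇f · a = (-16)(2) + (-4)(2) = -40

-40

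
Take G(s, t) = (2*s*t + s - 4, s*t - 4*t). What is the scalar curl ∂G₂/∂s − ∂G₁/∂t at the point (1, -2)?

-4

∂G₂/∂s = t
∂G₁/∂t = 2*s
Scalar curl = -2*s + t
At (1, -2): -4.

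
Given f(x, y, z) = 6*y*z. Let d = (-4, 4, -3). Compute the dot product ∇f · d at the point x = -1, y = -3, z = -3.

∂f/∂x = 0
∂f/∂y = 6*z
∂f/∂z = 6*y
∇f at (-1, -3, -3) = (0, -18, -18)
∇f · d = (0)(-4) + (-18)(4) + (-18)(-3) = -18

-18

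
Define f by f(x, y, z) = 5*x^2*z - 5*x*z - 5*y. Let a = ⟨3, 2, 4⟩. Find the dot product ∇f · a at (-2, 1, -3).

335

∂f/∂x = 10*x*z - 5*z
∂f/∂y = -5
∂f/∂z = 5*x^2 - 5*x
∇f at (-2, 1, -3) = (75, -5, 30)
∇f · a = (75)(3) + (-5)(2) + (30)(4) = 335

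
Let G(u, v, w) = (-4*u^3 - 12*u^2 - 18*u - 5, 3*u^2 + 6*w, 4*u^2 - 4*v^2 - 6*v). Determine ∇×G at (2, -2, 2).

(4, -16, 12)

(∇×G)₁ = ∂G₃/∂v − ∂G₂/∂w = -8*v - 12
(∇×G)₂ = ∂G₁/∂w − ∂G₃/∂u = -8*u
(∇×G)₃ = ∂G₂/∂u − ∂G₁/∂v = 6*u
∇×G = (-8*v - 12, -8*u, 6*u)
At (2, -2, 2): (4, -16, 12).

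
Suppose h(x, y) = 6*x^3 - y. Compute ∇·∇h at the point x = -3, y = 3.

-108

∂²h/∂x² = 36*x
∂²h/∂y² = 0
∇²h = 36*x
At (-3, 3): -108.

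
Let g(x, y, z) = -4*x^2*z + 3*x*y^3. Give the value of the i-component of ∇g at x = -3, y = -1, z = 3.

(∇g)_1 = ∂g/∂x = -8*x*z + 3*y^3
At (-3, -1, 3): 69.

69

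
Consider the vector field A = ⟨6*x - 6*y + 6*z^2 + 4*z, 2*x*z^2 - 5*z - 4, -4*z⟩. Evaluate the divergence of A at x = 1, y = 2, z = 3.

2

∂A₁/∂x = 6
∂A₂/∂y = 0
∂A₃/∂z = -4
∇·A = 2
At (1, 2, 3): 2.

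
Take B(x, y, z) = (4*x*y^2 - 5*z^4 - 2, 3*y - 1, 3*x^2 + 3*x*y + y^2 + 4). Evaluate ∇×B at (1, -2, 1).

(∇×B)₁ = ∂B₃/∂y − ∂B₂/∂z = 3*x + 2*y
(∇×B)₂ = ∂B₁/∂z − ∂B₃/∂x = -6*x - 3*y - 20*z^3
(∇×B)₃ = ∂B₂/∂x − ∂B₁/∂y = -8*x*y
∇×B = (3*x + 2*y, -6*x - 3*y - 20*z^3, -8*x*y)
At (1, -2, 1): (-1, -20, 16).

(-1, -20, 16)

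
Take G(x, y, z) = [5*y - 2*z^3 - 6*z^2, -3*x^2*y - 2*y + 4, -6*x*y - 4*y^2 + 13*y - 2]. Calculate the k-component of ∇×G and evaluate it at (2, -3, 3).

31

(∇×G)_3 = ∂G₂/∂x − ∂G₁/∂y
= -6*x*y − (5)
= -6*x*y - 5
At (2, -3, 3): 31.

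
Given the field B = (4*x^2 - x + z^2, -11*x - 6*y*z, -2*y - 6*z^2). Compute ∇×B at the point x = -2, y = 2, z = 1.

(∇×B)₁ = ∂B₃/∂y − ∂B₂/∂z = 6*y - 2
(∇×B)₂ = ∂B₁/∂z − ∂B₃/∂x = 2*z
(∇×B)₃ = ∂B₂/∂x − ∂B₁/∂y = -11
∇×B = (6*y - 2, 2*z, -11)
At (-2, 2, 1): (10, 2, -11).

(10, 2, -11)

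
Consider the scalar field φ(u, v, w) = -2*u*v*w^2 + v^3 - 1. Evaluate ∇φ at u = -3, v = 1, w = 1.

∂φ/∂u = -2*v*w^2
∂φ/∂v = -2*u*w^2 + 3*v^2
∂φ/∂w = -4*u*v*w
∇φ = (-2*v*w^2, -2*u*w^2 + 3*v^2, -4*u*v*w)
At (-3, 1, 1): (-2, 9, 12).

(-2, 9, 12)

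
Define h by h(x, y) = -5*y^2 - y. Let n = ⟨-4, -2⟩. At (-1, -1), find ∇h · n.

-18

∂h/∂x = 0
∂h/∂y = -10*y - 1
∇h at (-1, -1) = (0, 9)
∇h · n = (0)(-4) + (9)(-2) = -18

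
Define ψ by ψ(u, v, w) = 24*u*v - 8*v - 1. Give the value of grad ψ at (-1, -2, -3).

(-48, -32, 0)

∂ψ/∂u = 24*v
∂ψ/∂v = 24*u - 8
∂ψ/∂w = 0
∇ψ = (24*v, 24*u - 8, 0)
At (-1, -2, -3): (-48, -32, 0).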